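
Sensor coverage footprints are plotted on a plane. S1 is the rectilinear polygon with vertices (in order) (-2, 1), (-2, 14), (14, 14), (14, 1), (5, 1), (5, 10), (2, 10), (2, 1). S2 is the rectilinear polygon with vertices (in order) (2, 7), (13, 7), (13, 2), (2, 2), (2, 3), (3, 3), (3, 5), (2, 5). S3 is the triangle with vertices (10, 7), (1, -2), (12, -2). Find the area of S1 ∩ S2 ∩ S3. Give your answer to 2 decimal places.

The intersection is the polygon with vertices (5,2), (10,7), (11.111,2).
By the shoelace formula its area is 15.28.

15.28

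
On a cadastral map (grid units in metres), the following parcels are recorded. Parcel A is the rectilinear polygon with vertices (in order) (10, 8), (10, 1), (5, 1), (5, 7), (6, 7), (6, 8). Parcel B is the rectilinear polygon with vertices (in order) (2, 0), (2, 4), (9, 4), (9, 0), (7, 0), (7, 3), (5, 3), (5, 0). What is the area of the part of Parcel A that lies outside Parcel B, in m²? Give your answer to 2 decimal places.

|Parcel A| = 34, |Parcel A∩Parcel B| = 8.
|Parcel A ∖ Parcel B| = |Parcel A| − |Parcel A∩Parcel B| = 34 − 8 = 26.00.

26.00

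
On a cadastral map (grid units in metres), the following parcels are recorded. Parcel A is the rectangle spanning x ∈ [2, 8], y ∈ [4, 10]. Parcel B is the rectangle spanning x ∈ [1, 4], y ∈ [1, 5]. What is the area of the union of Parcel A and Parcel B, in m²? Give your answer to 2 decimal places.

46.00

By inclusion–exclusion:
Individual areas: |Parcel A| = 36, |Parcel B| = 12.
|Parcel A∩Parcel B|: x∈[2,4], y∈[4,5] → 2·1 = 2.
|Parcel A ∪ Parcel B| = 48 − 2 = 46.00.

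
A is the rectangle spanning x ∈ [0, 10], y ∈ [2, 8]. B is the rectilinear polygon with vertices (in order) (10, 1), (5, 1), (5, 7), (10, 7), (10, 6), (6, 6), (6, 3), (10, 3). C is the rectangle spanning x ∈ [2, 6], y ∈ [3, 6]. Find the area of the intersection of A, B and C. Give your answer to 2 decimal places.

The intersection is the polygon with vertices (5,6), (6,6), (6,3), (5,3).
By the shoelace formula its area is 3.00.

3.00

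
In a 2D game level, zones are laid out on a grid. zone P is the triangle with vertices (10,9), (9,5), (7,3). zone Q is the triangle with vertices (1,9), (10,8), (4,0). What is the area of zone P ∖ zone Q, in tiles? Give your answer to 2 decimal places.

2.55

|zone P| = 3, |zone P∩zone Q| = 0.4473.
|zone P ∖ zone Q| = |zone P| − |zone P∩zone Q| = 3 − 0.4473 = 2.55.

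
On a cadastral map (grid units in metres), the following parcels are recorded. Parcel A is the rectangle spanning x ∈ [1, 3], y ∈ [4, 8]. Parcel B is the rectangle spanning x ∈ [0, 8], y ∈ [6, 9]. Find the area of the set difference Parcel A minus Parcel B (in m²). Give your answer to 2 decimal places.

4.00

|Parcel A∩Parcel B|: x∈[1,3], y∈[6,8] → 2·2 = 4.
|Parcel A| = 8.
|Parcel A ∖ Parcel B| = |Parcel A| − |Parcel A∩Parcel B| = 8 − 4 = 4.00.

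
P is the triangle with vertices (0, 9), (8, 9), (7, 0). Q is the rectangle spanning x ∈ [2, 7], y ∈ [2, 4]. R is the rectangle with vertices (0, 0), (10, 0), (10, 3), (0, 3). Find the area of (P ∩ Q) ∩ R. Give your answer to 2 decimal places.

1.94

The region (P ∩ Q) ∩ R is the polygon with vertices (7,2), (5.444,2), (4.667,3), (7,3).
By the shoelace formula its area is 1.94.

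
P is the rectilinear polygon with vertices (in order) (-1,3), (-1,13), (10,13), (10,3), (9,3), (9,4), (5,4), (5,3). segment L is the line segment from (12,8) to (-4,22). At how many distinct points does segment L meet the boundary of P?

The segment meets the boundary at (6.286,13), (10,9.75).

2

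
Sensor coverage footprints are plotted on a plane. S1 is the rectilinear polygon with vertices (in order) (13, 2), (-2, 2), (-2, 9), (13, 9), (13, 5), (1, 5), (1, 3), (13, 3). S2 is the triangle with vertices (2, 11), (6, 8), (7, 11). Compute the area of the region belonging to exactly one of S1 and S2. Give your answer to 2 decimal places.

|S1| = 81, |S2| = 7.5, |S1∩S2| = 0.8333.
|S1 △ S2| = |S1| + |S2| − 2·|S1∩S2| = 81 + 7.5 − 1.6667 = 86.83.

86.83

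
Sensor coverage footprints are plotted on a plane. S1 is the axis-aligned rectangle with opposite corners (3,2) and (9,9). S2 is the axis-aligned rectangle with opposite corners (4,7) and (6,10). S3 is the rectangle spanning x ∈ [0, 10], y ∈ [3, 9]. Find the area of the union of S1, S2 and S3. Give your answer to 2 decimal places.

By inclusion–exclusion:
Individual areas: |S1| = 42, |S2| = 6, |S3| = 60.
|S1∩S2|: x∈[4,6], y∈[7,9] → 2·2 = 4.
|S1∩S3|: x∈[3,9], y∈[3,9] → 6·6 = 36.
|S2∩S3|: x∈[4,6], y∈[7,9] → 2·2 = 4.
|S1∩S2∩S3| = 4.
|S1 ∪ S2 ∪ S3| = 108 − 44 + 4 = 68.00.

68.00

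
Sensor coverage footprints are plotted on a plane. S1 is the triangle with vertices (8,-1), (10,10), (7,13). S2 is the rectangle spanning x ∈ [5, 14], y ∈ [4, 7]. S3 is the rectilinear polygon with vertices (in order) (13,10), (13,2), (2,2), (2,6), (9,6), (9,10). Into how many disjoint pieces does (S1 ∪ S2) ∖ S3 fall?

3

(S1 ∪ S2) ∖ S3 splits into 3 disjoint pieces (area 1.1396, area 13.2143, area 3).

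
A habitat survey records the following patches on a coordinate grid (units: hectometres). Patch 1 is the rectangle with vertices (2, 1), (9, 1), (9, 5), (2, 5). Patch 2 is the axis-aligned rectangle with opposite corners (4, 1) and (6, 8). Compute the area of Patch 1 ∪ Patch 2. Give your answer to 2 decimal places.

By inclusion–exclusion:
Individual areas: |Patch 1| = 28, |Patch 2| = 14.
|Patch 1∩Patch 2|: x∈[4,6], y∈[1,5] → 2·4 = 8.
|Patch 1 ∪ Patch 2| = 42 − 8 = 34.00.

34.00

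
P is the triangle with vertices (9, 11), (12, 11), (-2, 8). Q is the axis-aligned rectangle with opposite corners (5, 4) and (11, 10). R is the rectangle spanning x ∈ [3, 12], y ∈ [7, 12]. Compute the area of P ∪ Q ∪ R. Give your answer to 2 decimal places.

By inclusion–exclusion:
Individual areas: |P| = 4.5, |Q| = 36, |R| = 45.
|P∩Q| = 0.5682.
|P∩R| = 3.7695.
|Q∩R|: x∈[5,11], y∈[7,10] → 6·3 = 18.
|P∩Q∩R| = 0.5682.
|P ∪ Q ∪ R| = 85.5 − 22.3377 + 0.5682 = 63.73.

63.73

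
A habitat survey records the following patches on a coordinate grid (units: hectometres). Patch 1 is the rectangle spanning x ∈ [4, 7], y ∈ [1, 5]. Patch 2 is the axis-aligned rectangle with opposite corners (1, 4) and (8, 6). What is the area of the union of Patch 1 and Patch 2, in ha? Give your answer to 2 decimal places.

23.00

By inclusion–exclusion:
Individual areas: |Patch 1| = 12, |Patch 2| = 14.
|Patch 1∩Patch 2|: x∈[4,7], y∈[4,5] → 3·1 = 3.
|Patch 1 ∪ Patch 2| = 26 − 3 = 23.00.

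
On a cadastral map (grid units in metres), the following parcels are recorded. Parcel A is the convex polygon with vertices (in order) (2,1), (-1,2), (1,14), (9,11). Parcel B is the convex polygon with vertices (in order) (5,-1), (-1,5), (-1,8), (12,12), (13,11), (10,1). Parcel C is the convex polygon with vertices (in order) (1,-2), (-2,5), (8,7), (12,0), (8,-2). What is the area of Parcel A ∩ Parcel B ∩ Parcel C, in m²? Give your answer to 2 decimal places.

The intersection is the polygon with vertices (2.412,1.588), (-0.571,4.571), (-0.448,5.31), (5.907,6.581).
By the shoelace formula its area is 14.93.

14.93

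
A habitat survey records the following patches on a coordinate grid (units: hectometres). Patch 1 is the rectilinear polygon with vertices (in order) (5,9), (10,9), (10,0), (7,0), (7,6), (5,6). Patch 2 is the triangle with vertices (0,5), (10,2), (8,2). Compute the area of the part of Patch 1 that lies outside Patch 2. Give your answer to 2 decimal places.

|Patch 1| = 33, |Patch 1∩Patch 2| = 1.1625.
|Patch 1 ∖ Patch 2| = |Patch 1| − |Patch 1∩Patch 2| = 33 − 1.1625 = 31.84.

31.84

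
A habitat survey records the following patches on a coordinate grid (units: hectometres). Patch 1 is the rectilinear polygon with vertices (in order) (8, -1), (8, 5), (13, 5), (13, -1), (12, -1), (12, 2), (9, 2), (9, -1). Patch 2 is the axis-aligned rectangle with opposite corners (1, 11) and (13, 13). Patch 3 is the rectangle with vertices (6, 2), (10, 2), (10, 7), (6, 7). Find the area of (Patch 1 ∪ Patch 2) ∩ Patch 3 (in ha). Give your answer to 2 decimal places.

The region (Patch 1 ∪ Patch 2) ∩ Patch 3 is the polygon with vertices (8,5), (10,5), (10,2), (9,2), (8,2).
By the shoelace formula its area is 6.00.

6.00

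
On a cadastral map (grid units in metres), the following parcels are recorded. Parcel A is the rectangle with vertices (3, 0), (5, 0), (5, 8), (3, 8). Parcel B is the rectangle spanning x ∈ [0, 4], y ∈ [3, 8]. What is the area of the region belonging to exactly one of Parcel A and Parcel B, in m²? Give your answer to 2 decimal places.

|Parcel A∩Parcel B|: x∈[3,4], y∈[3,8] → 1·5 = 5.
|Parcel A △ Parcel B| = |Parcel A| + |Parcel B| − 2·|Parcel A∩Parcel B| = 16 + 20 − 10 = 26.00.

26.00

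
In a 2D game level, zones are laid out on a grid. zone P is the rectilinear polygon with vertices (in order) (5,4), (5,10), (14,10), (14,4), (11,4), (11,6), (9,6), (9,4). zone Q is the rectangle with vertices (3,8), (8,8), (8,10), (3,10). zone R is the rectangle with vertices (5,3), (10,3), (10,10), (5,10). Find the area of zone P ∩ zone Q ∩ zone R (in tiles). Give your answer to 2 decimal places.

6.00

The intersection is the polygon with vertices (8,10), (8,8), (5,8), (5,10).
By the shoelace formula its area is 6.00.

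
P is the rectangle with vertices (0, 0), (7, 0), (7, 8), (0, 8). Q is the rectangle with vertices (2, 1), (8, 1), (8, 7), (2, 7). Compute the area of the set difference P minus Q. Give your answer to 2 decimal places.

26.00

|P∩Q|: x∈[2,7], y∈[1,7] → 5·6 = 30.
|P| = 56.
|P ∖ Q| = |P| − |P∩Q| = 56 − 30 = 26.00.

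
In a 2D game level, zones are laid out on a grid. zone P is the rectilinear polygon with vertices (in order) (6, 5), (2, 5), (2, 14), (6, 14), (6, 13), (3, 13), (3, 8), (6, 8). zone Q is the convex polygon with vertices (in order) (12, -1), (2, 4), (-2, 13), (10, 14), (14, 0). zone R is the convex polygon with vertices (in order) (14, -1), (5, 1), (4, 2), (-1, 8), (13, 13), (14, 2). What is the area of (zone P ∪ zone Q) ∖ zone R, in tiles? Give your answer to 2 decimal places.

|zone P ∪ zone Q| = 144.
|(zone P ∪ zone Q) ∩ zone R| = 101.6935.
|(zone P ∪ zone Q) ∖ zone R| = 144 − 101.6935 = 42.31.

42.31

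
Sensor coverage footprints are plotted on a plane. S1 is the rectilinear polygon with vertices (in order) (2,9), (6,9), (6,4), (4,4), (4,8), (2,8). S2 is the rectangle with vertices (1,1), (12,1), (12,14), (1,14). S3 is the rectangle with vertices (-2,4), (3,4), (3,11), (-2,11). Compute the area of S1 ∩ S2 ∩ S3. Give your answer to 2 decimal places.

The intersection is the polygon with vertices (2,8), (2,9), (3,9), (3,8).
By the shoelace formula its area is 1.00.

1.00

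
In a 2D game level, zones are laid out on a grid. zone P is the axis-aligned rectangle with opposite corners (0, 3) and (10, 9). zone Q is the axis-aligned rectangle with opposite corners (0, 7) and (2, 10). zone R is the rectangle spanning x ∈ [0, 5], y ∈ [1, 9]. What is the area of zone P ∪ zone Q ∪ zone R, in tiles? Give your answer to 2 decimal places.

By inclusion–exclusion:
Individual areas: |zone P| = 60, |zone Q| = 6, |zone R| = 40.
|zone P∩zone Q|: x∈[0,2], y∈[7,9] → 2·2 = 4.
|zone P∩zone R|: x∈[0,5], y∈[3,9] → 5·6 = 30.
|zone Q∩zone R|: x∈[0,2], y∈[7,9] → 2·2 = 4.
|zone P∩zone Q∩zone R| = 4.
|zone P ∪ zone Q ∪ zone R| = 106 − 38 + 4 = 72.00.

72.00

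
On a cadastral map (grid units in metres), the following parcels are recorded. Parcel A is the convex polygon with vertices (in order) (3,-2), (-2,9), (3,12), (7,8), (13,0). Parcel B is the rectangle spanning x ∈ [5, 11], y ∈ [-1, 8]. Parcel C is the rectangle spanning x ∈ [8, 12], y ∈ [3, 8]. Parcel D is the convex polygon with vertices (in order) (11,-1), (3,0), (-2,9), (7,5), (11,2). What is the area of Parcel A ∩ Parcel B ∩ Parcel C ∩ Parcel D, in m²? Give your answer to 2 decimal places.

1.04

The intersection is the polygon with vertices (8,3), (8,4.25), (9.667,3).
By the shoelace formula its area is 1.04.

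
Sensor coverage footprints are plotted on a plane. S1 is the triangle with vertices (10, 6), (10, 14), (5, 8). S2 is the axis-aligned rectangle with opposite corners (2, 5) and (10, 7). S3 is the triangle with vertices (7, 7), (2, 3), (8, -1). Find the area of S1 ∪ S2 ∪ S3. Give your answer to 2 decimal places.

54.00

By inclusion–exclusion:
Individual areas: |S1| = 20, |S2| = 16, |S3| = 22.
|S1∩S2| = 1.25.
|S1∩S3| = 0.
|S2∩S3| = 2.75.
|S1∩S2∩S3| = 0.
|S1 ∪ S2 ∪ S3| = 58 − 4 + 0 = 54.00.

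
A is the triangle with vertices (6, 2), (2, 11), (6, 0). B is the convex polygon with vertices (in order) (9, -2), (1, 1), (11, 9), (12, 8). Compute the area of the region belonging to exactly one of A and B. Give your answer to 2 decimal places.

|A| = 4, |B| = 53.5, |A∩B| = 2.0457.
|A △ B| = |A| + |B| − 2·|A∩B| = 4 + 53.5 − 4.0914 = 53.41.

53.41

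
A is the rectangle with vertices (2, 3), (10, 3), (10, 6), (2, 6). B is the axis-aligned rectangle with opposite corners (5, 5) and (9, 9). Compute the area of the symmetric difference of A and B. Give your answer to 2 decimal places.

32.00

|A∩B|: x∈[5,9], y∈[5,6] → 4·1 = 4.
|A △ B| = |A| + |B| − 2·|A∩B| = 24 + 16 − 8 = 32.00.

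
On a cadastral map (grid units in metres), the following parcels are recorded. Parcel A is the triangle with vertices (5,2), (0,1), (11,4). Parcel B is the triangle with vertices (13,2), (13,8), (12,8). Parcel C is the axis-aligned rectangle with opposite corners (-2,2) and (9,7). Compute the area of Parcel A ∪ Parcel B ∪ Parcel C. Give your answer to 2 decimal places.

58.79

By inclusion–exclusion:
Individual areas: |Parcel A| = 2, |Parcel B| = 3, |Parcel C| = 55.
|Parcel A∩Parcel B| = 0.
|Parcel A∩Parcel C| = 1.2121.
|Parcel B∩Parcel C| = 0.
|Parcel A∩Parcel B∩Parcel C| = 0.
|Parcel A ∪ Parcel B ∪ Parcel C| = 60 − 1.2121 + 0 = 58.79.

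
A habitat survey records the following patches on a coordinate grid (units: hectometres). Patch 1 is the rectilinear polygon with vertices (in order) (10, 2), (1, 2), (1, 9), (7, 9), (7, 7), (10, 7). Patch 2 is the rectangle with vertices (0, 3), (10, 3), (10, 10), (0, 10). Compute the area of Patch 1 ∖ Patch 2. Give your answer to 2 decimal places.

|Patch 1| = 57, |Patch 1∩Patch 2| = 48.
|Patch 1 ∖ Patch 2| = |Patch 1| − |Patch 1∩Patch 2| = 57 − 48 = 9.00.

9.00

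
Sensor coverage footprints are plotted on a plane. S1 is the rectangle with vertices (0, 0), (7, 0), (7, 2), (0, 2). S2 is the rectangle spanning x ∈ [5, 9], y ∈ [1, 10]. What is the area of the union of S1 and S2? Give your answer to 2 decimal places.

48.00

By inclusion–exclusion:
Individual areas: |S1| = 14, |S2| = 36.
|S1∩S2|: x∈[5,7], y∈[1,2] → 2·1 = 2.
|S1 ∪ S2| = 50 − 2 = 48.00.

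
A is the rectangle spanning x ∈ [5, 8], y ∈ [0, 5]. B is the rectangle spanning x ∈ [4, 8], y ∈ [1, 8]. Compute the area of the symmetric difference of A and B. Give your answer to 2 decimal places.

19.00

|A∩B|: x∈[5,8], y∈[1,5] → 3·4 = 12.
|A △ B| = |A| + |B| − 2·|A∩B| = 15 + 28 − 24 = 19.00.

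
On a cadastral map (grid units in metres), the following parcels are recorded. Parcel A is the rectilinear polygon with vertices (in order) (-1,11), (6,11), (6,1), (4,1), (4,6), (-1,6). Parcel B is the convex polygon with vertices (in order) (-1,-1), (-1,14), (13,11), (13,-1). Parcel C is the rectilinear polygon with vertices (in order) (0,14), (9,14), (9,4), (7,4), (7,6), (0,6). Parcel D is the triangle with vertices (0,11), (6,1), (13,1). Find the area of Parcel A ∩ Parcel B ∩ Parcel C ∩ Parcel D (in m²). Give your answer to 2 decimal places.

8.65

The intersection is the polygon with vertices (4,6), (3,6), (0,11), (6,6.385), (6,6).
By the shoelace formula its area is 8.65.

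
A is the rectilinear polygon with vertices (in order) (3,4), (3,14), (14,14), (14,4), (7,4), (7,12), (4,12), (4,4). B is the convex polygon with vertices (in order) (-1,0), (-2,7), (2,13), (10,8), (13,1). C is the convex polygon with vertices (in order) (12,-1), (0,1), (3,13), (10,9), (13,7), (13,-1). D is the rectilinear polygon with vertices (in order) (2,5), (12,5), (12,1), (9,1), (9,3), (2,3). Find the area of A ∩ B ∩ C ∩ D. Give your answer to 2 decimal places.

5.50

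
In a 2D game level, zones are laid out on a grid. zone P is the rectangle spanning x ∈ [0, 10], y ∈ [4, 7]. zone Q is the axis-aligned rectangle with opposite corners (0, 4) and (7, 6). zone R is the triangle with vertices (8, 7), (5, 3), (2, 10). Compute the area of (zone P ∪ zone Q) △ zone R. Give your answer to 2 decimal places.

|zone P ∪ zone Q| = 30.
|(zone P ∪ zone Q) ∩ zone R| = 8.8393.
|(zone P ∪ zone Q) △ zone R| = 30 + 16.5 − 17.6786 = 28.82.

28.82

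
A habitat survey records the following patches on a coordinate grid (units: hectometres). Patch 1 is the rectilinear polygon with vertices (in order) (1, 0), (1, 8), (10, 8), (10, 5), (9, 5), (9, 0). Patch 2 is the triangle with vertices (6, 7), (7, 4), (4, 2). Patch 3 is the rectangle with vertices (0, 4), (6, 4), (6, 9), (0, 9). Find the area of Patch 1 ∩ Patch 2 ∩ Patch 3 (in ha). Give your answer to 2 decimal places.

1.80

The intersection is the polygon with vertices (6,7), (6,4), (4.8,4).
By the shoelace formula its area is 1.80.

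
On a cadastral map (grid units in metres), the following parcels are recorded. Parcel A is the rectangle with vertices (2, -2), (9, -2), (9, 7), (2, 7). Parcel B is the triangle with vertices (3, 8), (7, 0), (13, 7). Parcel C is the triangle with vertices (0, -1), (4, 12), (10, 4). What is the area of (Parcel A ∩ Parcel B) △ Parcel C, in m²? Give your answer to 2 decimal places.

|Parcel A ∩ Parcel B| = 23.9167.
|(Parcel A ∩ Parcel B) ∩ Parcel C| = 17.9583.
|(Parcel A ∩ Parcel B) △ Parcel C| = 23.9167 + 55 − 35.9167 = 43.00.

43.00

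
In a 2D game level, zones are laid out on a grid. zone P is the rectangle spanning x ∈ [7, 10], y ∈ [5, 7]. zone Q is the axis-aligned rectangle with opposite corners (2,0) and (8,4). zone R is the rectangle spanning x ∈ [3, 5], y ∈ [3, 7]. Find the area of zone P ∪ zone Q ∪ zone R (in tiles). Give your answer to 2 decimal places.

36.00

By inclusion–exclusion:
Individual areas: |zone P| = 6, |zone Q| = 24, |zone R| = 8.
|zone P∩zone Q| = 0 (no overlap).
|zone P∩zone R| = 0 (no overlap).
|zone Q∩zone R|: x∈[3,5], y∈[3,4] → 2·1 = 2.
|zone P∩zone Q∩zone R| = 0.
|zone P ∪ zone Q ∪ zone R| = 38 − 2 + 0 = 36.00.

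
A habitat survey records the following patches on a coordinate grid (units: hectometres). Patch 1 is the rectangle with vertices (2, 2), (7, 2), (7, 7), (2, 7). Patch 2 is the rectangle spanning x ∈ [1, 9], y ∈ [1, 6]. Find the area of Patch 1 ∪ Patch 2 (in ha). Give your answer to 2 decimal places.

45.00

By inclusion–exclusion:
Individual areas: |Patch 1| = 25, |Patch 2| = 40.
|Patch 1∩Patch 2|: x∈[2,7], y∈[2,6] → 5·4 = 20.
|Patch 1 ∪ Patch 2| = 65 − 20 = 45.00.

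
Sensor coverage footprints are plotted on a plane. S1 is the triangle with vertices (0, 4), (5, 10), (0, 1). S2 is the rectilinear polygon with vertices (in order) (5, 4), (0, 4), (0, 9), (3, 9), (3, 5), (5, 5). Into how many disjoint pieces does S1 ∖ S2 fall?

2

S1 ∖ S2 splits into 2 disjoint pieces (area 1.2, area 2.5).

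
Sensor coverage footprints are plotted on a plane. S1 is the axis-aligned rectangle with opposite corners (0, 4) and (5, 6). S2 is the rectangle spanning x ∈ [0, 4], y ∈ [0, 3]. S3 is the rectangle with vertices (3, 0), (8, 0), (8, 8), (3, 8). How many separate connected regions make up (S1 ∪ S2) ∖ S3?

2

(S1 ∪ S2) ∖ S3 splits into 2 disjoint pieces (area 6, area 9).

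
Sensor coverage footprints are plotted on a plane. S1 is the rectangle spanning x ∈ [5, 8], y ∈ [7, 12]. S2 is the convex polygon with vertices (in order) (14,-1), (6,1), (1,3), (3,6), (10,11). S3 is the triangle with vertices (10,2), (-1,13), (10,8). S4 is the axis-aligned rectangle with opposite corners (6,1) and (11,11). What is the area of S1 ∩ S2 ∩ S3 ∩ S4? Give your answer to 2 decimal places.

3.53

The intersection is the polygon with vertices (7.433,9.167), (8,8.909), (8,7), (6,7), (6,8.143).
By the shoelace formula its area is 3.53.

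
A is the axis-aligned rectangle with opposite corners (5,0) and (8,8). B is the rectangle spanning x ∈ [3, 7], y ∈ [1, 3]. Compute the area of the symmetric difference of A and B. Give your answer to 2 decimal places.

|A∩B|: x∈[5,7], y∈[1,3] → 2·2 = 4.
|A △ B| = |A| + |B| − 2·|A∩B| = 24 + 8 − 8 = 24.00.

24.00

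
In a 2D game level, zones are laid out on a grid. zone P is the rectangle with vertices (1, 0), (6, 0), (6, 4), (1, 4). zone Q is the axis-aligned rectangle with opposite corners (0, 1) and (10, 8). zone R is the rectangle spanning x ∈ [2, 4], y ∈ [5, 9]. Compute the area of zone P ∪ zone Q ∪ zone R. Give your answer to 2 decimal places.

By inclusion–exclusion:
Individual areas: |zone P| = 20, |zone Q| = 70, |zone R| = 8.
|zone P∩zone Q|: x∈[1,6], y∈[1,4] → 5·3 = 15.
|zone P∩zone R| = 0 (no overlap).
|zone Q∩zone R|: x∈[2,4], y∈[5,8] → 2·3 = 6.
|zone P∩zone Q∩zone R| = 0.
|zone P ∪ zone Q ∪ zone R| = 98 − 21 + 0 = 77.00.

77.00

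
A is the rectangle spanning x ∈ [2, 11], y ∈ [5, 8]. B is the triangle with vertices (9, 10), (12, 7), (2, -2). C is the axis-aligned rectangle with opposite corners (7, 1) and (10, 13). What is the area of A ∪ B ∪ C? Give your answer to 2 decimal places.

By inclusion–exclusion:
Individual areas: |A| = 27, |B| = 28.5, |C| = 36.
|A∩B| = 11.4528.
|A∩C|: x∈[7,10], y∈[5,8] → 3·3 = 9.
|B∩C| = 14.5214.
|A∩B∩C| = 8.3825.
|A ∪ B ∪ C| = 91.5 − 34.9742 + 8.3825 = 64.91.

64.91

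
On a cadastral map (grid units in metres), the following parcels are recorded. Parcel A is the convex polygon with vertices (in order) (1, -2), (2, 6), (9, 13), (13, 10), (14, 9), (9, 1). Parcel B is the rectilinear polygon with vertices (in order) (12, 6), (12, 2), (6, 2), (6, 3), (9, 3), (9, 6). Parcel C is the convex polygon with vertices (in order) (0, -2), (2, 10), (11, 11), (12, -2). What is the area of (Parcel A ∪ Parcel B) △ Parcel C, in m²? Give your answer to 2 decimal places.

56.66

|Parcel A ∪ Parcel B| = 107.5125.
|(Parcel A ∪ Parcel B) ∩ Parcel C| = 90.9279.
|(Parcel A ∪ Parcel B) △ Parcel C| = 107.5125 + 131 − 181.8558 = 56.66.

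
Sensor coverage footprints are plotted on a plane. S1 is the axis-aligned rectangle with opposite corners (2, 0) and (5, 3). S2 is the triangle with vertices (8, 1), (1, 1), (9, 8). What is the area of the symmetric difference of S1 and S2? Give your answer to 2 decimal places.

|S1| = 9, |S2| = 24.5, |S1∩S2| = 5.2768.
|S1 △ S2| = |S1| + |S2| − 2·|S1∩S2| = 9 + 24.5 − 10.5536 = 22.95.

22.95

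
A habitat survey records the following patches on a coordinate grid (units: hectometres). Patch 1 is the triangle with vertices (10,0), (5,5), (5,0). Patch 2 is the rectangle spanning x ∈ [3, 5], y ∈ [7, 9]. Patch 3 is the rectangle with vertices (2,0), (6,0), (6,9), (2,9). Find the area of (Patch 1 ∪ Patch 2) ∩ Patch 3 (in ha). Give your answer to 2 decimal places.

|Patch 1 ∪ Patch 2| = 16.5.
|(Patch 1 ∪ Patch 2) ∩ Patch 3| = 8.50.

8.50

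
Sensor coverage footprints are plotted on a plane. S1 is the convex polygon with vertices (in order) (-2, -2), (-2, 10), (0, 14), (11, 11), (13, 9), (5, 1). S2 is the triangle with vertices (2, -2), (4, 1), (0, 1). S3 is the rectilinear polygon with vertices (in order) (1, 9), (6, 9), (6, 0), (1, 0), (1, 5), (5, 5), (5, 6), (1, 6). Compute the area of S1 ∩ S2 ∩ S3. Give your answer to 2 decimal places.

The intersection is the polygon with vertices (4,1), (3.6,0.4), (2.667,0), (1,0), (1,1).
By the shoelace formula its area is 2.53.

2.53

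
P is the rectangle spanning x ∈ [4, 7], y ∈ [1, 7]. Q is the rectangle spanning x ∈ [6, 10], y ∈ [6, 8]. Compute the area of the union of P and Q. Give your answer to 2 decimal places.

By inclusion–exclusion:
Individual areas: |P| = 18, |Q| = 8.
|P∩Q|: x∈[6,7], y∈[6,7] → 1·1 = 1.
|P ∪ Q| = 26 − 1 = 25.00.

25.00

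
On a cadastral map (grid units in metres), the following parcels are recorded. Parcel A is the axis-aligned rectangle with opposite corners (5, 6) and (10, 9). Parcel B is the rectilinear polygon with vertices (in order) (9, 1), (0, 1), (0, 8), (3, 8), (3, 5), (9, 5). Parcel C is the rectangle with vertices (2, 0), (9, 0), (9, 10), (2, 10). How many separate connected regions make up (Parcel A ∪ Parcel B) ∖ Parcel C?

2

(Parcel A ∪ Parcel B) ∖ Parcel C splits into 2 disjoint pieces (area 3, area 14).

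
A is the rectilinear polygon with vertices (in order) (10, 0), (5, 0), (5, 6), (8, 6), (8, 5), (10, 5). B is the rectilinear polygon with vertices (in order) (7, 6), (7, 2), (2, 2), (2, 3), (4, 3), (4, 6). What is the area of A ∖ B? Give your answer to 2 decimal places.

20.00

|A| = 28, |A∩B| = 8.
|A ∖ B| = |A| − |A∩B| = 28 − 8 = 20.00.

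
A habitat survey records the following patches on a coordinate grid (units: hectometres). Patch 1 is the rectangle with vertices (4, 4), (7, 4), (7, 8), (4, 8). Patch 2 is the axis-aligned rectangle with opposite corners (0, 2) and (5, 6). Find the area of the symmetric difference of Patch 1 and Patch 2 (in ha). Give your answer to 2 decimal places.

|Patch 1∩Patch 2|: x∈[4,5], y∈[4,6] → 1·2 = 2.
|Patch 1 △ Patch 2| = |Patch 1| + |Patch 2| − 2·|Patch 1∩Patch 2| = 12 + 20 − 4 = 28.00.

28.00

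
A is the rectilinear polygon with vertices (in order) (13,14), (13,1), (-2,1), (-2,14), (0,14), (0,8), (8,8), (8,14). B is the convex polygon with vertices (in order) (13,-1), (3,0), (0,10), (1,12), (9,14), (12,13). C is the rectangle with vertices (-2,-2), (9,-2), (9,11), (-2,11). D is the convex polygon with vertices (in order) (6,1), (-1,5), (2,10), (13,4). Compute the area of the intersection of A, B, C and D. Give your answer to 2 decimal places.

The intersection is the polygon with vertices (5.667,8), (9,6.182), (9,2.286), (6,1), (2.017,3.276), (0.667,7.778), (0.8,8).
By the shoelace formula its area is 42.71.

42.71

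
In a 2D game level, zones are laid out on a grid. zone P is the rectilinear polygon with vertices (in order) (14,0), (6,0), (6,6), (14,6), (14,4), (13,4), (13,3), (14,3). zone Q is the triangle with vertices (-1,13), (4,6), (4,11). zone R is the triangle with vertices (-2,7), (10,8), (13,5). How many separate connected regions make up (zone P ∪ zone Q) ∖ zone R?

(zone P ∪ zone Q) ∖ zone R splits into 3 disjoint pieces (area 43.7667, area 11.7416, area 0.0158).

3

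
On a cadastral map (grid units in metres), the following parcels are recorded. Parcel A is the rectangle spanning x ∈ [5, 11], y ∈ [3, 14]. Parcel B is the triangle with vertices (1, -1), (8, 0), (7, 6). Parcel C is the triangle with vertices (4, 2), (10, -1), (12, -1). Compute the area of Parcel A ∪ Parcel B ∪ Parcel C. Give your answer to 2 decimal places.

85.11

By inclusion–exclusion:
Individual areas: |Parcel A| = 66, |Parcel B| = 21.5, |Parcel C| = 3.
|Parcel A∩Parcel B| = 4.4167.
|Parcel A∩Parcel C| = 0.
|Parcel B∩Parcel C| = 0.9778.
|Parcel A∩Parcel B∩Parcel C| = 0.
|Parcel A ∪ Parcel B ∪ Parcel C| = 90.5 − 5.3944 + 0 = 85.11.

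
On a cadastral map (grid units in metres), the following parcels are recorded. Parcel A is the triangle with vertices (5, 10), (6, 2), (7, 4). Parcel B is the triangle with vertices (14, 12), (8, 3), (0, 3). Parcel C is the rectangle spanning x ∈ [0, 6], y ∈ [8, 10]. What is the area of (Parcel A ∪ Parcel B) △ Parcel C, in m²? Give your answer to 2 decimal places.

|Parcel A ∪ Parcel B| = 37.4505.
|(Parcel A ∪ Parcel B) ∩ Parcel C| = 0.4167.
|(Parcel A ∪ Parcel B) △ Parcel C| = 37.4505 + 12 − 0.8333 = 48.62.

48.62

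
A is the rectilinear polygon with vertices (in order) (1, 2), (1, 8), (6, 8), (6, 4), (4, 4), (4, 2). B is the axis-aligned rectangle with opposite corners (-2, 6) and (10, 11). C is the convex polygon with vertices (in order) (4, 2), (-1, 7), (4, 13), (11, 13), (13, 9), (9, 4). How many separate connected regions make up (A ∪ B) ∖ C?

(A ∪ B) ∖ C splits into 2 disjoint pieces (area 12.1667, area 4.5).

2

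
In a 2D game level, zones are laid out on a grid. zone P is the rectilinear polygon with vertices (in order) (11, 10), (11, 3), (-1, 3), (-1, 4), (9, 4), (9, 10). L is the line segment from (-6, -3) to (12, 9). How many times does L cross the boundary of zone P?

The segment meets the boundary at (11,8.333), (9,7), (4.5,4), (3,3).

4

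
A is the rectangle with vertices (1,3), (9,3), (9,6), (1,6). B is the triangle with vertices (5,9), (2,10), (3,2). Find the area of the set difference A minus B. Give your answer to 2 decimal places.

20.92

|A| = 24, |A∩B| = 3.0804.
|A ∖ B| = |A| − |A∩B| = 24 − 3.0804 = 20.92.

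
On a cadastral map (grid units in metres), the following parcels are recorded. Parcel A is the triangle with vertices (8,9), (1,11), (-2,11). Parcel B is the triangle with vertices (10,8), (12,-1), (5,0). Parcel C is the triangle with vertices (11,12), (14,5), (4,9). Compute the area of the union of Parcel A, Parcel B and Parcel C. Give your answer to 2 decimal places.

61.49

By inclusion–exclusion:
Individual areas: |Parcel A| = 3, |Parcel B| = 30.5, |Parcel C| = 29.
|Parcel A∩Parcel B| = 0.
|Parcel A∩Parcel C| = 0.2805.
|Parcel B∩Parcel C| = 0.729.
|Parcel A∩Parcel B∩Parcel C| = 0.
|Parcel A ∪ Parcel B ∪ Parcel C| = 62.5 − 1.0095 + 0 = 61.49.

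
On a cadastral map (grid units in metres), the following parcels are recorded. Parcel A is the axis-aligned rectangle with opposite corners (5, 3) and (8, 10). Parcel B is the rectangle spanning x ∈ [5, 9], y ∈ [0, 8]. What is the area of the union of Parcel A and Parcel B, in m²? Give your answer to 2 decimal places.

By inclusion–exclusion:
Individual areas: |Parcel A| = 21, |Parcel B| = 32.
|Parcel A∩Parcel B|: x∈[5,8], y∈[3,8] → 3·5 = 15.
|Parcel A ∪ Parcel B| = 53 − 15 = 38.00.

38.00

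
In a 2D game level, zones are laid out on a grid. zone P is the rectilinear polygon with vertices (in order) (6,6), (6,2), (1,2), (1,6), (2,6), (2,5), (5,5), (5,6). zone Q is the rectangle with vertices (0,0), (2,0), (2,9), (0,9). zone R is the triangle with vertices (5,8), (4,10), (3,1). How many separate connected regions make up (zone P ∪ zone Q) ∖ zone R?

(zone P ∪ zone Q) ∖ zone R splits into 2 disjoint pieces (area 7.8571, area 21.8333).

2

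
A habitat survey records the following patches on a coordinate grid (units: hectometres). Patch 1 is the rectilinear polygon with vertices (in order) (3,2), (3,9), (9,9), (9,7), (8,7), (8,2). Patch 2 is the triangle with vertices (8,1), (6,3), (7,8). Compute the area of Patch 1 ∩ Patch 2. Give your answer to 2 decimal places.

The intersection is the polygon with vertices (7,2), (6,3), (7,8), (7.857,2).
By the shoelace formula its area is 5.57.

5.57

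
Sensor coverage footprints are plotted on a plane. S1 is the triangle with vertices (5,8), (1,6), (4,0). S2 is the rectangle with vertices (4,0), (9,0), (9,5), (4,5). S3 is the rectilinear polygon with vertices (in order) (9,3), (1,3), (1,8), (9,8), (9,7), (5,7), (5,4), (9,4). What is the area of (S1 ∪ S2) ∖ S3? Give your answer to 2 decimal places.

|S1 ∪ S2| = 38.4375.
|(S1 ∪ S2) ∩ S3| = 17.1875.
|(S1 ∪ S2) ∖ S3| = 38.4375 − 17.1875 = 21.25.

21.25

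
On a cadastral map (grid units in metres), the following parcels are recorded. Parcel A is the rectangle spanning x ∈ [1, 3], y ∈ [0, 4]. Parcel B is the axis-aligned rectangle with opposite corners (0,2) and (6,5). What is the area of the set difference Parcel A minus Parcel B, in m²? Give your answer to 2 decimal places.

4.00

|Parcel A∩Parcel B|: x∈[1,3], y∈[2,4] → 2·2 = 4.
|Parcel A| = 8.
|Parcel A ∖ Parcel B| = |Parcel A| − |Parcel A∩Parcel B| = 8 − 4 = 4.00.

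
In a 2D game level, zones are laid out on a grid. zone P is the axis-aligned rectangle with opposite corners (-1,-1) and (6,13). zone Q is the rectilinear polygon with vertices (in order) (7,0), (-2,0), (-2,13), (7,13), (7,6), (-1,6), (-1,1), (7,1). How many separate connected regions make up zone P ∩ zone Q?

2

zone P ∩ zone Q splits into 2 disjoint pieces (area 7, area 49).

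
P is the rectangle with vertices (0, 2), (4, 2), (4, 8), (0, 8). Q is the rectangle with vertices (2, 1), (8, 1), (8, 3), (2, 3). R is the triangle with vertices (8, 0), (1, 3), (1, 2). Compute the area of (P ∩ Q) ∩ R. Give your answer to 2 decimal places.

The region (P ∩ Q) ∩ R is the polygon with vertices (2,2), (2,2.571), (3.333,2).
By the shoelace formula its area is 0.38.

0.38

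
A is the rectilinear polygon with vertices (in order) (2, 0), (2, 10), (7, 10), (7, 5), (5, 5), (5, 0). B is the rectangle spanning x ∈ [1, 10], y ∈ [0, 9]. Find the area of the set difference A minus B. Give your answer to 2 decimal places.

5.00

|A| = 40, |A∩B| = 35.
|A ∖ B| = |A| − |A∩B| = 40 − 35 = 5.00.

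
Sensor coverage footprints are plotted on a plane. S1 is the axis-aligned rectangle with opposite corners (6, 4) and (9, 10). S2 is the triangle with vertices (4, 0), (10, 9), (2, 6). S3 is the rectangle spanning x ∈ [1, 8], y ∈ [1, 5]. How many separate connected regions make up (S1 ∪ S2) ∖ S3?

(S1 ∪ S2) ∖ S3 splits into 2 disjoint pieces (area 23.3958, area 0.5).

2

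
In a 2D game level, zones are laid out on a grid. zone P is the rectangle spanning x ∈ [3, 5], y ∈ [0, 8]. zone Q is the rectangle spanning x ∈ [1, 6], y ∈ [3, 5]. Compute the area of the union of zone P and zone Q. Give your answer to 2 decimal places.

22.00

By inclusion–exclusion:
Individual areas: |zone P| = 16, |zone Q| = 10.
|zone P∩zone Q|: x∈[3,5], y∈[3,5] → 2·2 = 4.
|zone P ∪ zone Q| = 26 − 4 = 22.00.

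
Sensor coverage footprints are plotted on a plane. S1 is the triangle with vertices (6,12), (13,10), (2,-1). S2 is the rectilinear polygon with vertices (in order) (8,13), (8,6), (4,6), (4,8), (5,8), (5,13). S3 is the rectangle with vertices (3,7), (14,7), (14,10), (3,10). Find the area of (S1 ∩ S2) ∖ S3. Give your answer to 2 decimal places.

|S1 ∩ S2| = 16.8805.
|(S1 ∩ S2) ∩ S3| = 9.1442.
|(S1 ∩ S2) ∖ S3| = 16.8805 − 9.1442 = 7.74.

7.74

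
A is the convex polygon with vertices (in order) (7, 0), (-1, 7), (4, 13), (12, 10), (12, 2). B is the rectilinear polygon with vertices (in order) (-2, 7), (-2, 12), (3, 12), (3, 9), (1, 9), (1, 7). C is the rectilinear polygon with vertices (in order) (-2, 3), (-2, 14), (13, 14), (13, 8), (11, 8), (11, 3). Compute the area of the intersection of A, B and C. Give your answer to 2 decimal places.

5.60

The intersection is the polygon with vertices (3,9), (1,9), (1,7), (-1,7), (3,11.8).
By the shoelace formula its area is 5.60.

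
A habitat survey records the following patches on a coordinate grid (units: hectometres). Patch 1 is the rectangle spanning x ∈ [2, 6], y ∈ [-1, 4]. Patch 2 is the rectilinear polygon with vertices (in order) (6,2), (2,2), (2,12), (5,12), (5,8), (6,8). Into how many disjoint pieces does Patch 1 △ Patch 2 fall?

Patch 1 △ Patch 2 splits into 2 disjoint pieces (area 12, area 28).

2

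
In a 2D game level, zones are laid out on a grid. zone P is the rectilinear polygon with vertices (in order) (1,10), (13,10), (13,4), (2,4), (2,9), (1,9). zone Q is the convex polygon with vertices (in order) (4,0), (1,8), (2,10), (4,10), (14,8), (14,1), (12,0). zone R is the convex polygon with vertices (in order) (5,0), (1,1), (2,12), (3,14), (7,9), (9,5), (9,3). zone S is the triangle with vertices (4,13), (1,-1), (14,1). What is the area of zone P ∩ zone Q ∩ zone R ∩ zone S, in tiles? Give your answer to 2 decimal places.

The intersection is the polygon with vertices (7,9), (9,5), (9,4), (2.5,4), (2.227,4.727), (3.357,10), (4,10), (6.619,9.476).
By the shoelace formula its area is 30.58.

30.58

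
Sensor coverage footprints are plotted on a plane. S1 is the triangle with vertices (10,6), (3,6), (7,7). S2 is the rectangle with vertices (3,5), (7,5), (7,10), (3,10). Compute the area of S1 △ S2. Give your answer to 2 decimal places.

|S1| = 3.5, |S2| = 20, |S1∩S2| = 2.
|S1 △ S2| = |S1| + |S2| − 2·|S1∩S2| = 3.5 + 20 − 4 = 19.50.

19.50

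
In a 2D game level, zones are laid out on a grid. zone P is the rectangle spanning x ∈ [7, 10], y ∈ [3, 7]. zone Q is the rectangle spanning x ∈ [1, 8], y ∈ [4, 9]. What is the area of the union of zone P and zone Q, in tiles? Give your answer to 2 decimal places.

44.00

By inclusion–exclusion:
Individual areas: |zone P| = 12, |zone Q| = 35.
|zone P∩zone Q|: x∈[7,8], y∈[4,7] → 1·3 = 3.
|zone P ∪ zone Q| = 47 − 3 = 44.00.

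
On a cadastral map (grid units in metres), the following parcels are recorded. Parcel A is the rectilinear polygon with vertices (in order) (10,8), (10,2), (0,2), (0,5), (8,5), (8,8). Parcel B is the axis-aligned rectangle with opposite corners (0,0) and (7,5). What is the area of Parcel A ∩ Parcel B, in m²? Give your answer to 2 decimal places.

The intersection is the polygon with vertices (0,2), (0,5), (7,5), (7,2).
By the shoelace formula its area is 21.00.

21.00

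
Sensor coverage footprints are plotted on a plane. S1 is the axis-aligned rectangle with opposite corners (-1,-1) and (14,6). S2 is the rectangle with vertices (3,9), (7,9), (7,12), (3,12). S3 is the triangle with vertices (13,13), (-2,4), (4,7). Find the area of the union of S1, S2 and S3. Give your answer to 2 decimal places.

By inclusion–exclusion:
Individual areas: |S1| = 105, |S2| = 12, |S3| = 4.5.
|S1∩S2| = 0 (no overlap).
|S1∩S3| = 0.6167.
|S2∩S3| = 0.1333.
|S1∩S2∩S3| = 0.
|S1 ∪ S2 ∪ S3| = 121.5 − 0.75 + 0 = 120.75.

120.75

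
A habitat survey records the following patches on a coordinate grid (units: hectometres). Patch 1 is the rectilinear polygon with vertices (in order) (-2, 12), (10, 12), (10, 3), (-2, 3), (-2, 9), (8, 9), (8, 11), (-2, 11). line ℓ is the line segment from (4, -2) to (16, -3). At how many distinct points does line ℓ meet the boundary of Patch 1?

0

The segment lies entirely outside Patch 1 and never meets its boundary.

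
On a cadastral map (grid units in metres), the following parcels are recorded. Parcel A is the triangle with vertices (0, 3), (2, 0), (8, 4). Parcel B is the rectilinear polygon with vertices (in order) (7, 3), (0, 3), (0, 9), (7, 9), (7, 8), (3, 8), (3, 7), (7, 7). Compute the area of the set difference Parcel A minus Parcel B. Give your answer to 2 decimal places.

|Parcel A| = 13, |Parcel A∩Parcel B| = 2.9792.
|Parcel A ∖ Parcel B| = |Parcel A| − |Parcel A∩Parcel B| = 13 − 2.9792 = 10.02.

10.02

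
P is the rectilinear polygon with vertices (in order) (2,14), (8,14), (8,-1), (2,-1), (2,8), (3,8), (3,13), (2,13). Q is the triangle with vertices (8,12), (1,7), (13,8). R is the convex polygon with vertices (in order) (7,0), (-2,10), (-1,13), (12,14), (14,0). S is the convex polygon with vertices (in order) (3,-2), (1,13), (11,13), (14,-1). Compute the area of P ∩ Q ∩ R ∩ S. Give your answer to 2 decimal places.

The intersection is the polygon with vertices (2,7.714), (2.4,8), (3,8), (3,8.429), (8,12), (8,7.583), (2,7.083).
By the shoelace formula its area is 15.01.

15.01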